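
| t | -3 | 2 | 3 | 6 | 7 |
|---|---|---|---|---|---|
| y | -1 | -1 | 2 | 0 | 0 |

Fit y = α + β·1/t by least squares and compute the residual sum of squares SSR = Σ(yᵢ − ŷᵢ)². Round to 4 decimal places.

AᵀA·[α, β]ᵀ = Aᵀy reads: 5·α + (17/21)·β = 0;  (17/21)·α + (51/98)·β = 1/2.
Eliminating β: (51/98)·(row 1) − (17/21)·(row 2) gives (1717/882)·α = (51/98)·0 − (17/21)·(1/2) = -17/42, so α = -21/101.
Then β = ((1/2) − (17/21)·(-21/101))/(51/98) = 2205/1717.
Residuals: -625/1717, -4925/3434, 3056/1717, -21/3434, 42/1717; SSR = 18399/3434.

SSR = 5.3579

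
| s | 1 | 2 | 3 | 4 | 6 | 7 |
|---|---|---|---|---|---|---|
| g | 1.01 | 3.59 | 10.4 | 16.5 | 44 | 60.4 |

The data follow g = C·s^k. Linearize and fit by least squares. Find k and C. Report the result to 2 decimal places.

With ln gᵢ as the transformed response and ln sᵢ as the regressor:
Over the data: Σln s = 6.9157, Σ(ln s)² = 10.6062, Σln g = 14.3184, Σln s·ln g = 22.1055.
Normal system: [[10.6062, 6.9157]; [6.9157, 6]]·[k, ln C]ᵀ = [22.1055, 14.3184]ᵀ.
Slope k = (n·Σln s·ln g − Σln s·Σln g)/(n·Σ(ln s)² − (Σln s)²) = (6·22.1055 − 6.9157·14.3184)/15.8099 = 2.12592; ln C = (Σln g − k·Σln s)/n = -0.06397, so C = exp(-0.06397) = 0.93803.

k = 2.13, C = 0.94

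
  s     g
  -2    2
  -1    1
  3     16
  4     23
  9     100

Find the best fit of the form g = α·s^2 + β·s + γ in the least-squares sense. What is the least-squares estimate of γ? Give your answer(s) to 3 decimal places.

Normal-equation sums: Σs^2·s^2 = 6915, Σs^2·s = 811, Σs^2 = 111, Σs·s = 111, Σs = 13, Σ1 = 5.
Right-hand side: Σs^2·g = 8621, Σs·g = 1035, Σg = 142.
So XᵀX·[α, β, γ]ᵀ = Xᵀg: [[6915, 811, 111]; [811, 111, 13]; [111, 13, 5]]·[α, β, γ]ᵀ = [8621, 1035, 142]ᵀ.
Row-reducing yields α = 37181/35350, β = 53273/35350, γ = 2858/2525.

γ = 1.132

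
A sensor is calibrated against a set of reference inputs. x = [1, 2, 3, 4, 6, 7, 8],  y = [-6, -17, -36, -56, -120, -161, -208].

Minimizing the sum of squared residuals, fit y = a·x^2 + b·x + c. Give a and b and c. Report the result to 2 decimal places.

a = -2.97, b = -2.01, c = -1.38

Entries of AᵀA: Σx^2·x^2 = 8147, Σx^2·x = 1171, Σx^2 = 179, Σx·x = 179, Σx = 31, Σ1 = 7.
For Aᵀy: Σx^2·y = -26815, Σx·y = -3883, Σy = -604.
Normal equations: [[8147, 1171, 179]; [1171, 179, 31]; [179, 31, 7]]·[a, b, c]ᵀ = [-26815, -3883, -604]ᵀ.
Solving the 3×3 system (Gaussian elimination) gives a = -30209/10164, b = -20423/10164, c = -1173/847.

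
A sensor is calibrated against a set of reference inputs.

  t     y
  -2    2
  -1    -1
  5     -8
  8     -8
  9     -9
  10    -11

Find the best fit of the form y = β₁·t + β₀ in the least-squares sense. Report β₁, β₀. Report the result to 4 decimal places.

β₁ = -0.9555, β₀ = -1.2151

From the data, Σt·t = 275, Σt = 29, Σ1 = 6.
Right-hand side: Σt·y = -298, Σy = -35.
det = 275·6 − 29² = 809.
β₁ = ((-298)·6 − 29·(-35))/809 = -773/809; β₀ = (275·(-35) − 29·(-298))/809 = -983/809.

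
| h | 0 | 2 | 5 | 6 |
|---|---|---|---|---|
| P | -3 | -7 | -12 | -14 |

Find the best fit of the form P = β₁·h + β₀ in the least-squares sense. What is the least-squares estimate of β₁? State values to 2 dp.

β₁ = -1.80

The normal equations are: 65·β₁ + 13·β₀ = -158;  13·β₁ + 4·β₀ = -36.
Δ = 65·4 − 13² = 91.
β₁ = ((-158)·4 − 13·(-36))/91 = -164/91; β₀ = (65·(-36) − 13·(-158))/91 = -22/7.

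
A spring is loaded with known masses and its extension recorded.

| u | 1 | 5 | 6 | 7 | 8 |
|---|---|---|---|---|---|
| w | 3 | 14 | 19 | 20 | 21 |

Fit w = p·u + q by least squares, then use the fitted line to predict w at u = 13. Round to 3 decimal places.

The normal system XᵀX·[p, q]ᵀ = Xᵀw is [[175, 27]; [27, 5]]·[p, q]ᵀ = [495, 77]ᵀ.
Eliminating q: 5·(row 1) − 27·(row 2) gives 146·p = 5·495 − 27·77 = 396, so p = 198/73.
Then q = (77 − 27·(198/73))/5 = 55/73.
At u = 13: ŵ = (198/73)·(13) + (55/73)·(1) = 2629/73.

ŵ = 36.014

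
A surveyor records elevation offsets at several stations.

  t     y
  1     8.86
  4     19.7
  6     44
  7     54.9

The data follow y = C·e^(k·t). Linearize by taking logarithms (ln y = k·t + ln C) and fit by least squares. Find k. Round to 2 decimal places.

k = 0.31

Linearized form: ln y = k·t + ln C. From the 4 transformed points,
AᵀA = [[102.0000, 18.0000]; [18.0000, 4]], rhs = [64.8478, 12.9519]ᵀ  (here Σt = 18.0000, Σ(t)² = 102.0000, Σln y = 12.9519, Σt·ln y = 64.8478).
Δ = 102.0000·4 − (18.0000)² = 84.0000; k = (64.8478·4 − 18.0000·12.9519)/84.0000 = 0.31259, ln C = (102.0000·12.9519 − 18.0000·64.8478)/84.0000 = 1.83132.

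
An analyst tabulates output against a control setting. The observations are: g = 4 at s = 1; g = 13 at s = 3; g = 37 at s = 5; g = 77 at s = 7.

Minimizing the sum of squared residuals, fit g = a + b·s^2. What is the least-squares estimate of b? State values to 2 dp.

b = 1.54

Compute the Gram sums: Σ1 = 4, Σs^2 = 84, Σs^2·s^2 = 3108.
For Xᵀg: Σg = 131, Σs^2·g = 4819.
Normal equations: [[4, 84]; [84, 3108]]·[a, b]ᵀ = [131, 4819]ᵀ.
Δ = 4·3108 − 84² = 5376.
a = (131·3108 − 84·4819)/5376 = 7/16; b = (4·4819 − 84·131)/5376 = 517/336.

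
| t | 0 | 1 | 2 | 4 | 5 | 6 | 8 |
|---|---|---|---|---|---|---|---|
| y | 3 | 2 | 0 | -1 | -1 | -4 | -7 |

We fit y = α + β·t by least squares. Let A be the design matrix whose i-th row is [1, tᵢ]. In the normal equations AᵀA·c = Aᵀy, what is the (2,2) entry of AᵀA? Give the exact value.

Row 2 ↔ basis t, column 2 ↔ basis t, so (AᵀA)_{2,2} = Σᵢ (t)·(t) = (0)·(0) + (1)·(1) + (2)·(2) + (4)·(4) + (5)·(5) + (6)·(6) + (8)·(8) = 146.

146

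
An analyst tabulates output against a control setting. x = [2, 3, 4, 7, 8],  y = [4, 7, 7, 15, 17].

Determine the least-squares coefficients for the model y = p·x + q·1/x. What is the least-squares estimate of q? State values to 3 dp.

q = -0.500

Entries of AᵀA: Σx·x = 142, Σx·1/x = 5, Σ1/x·1/x = 12973/28224.
Right-hand side: Σx·y = 298, Σ1/x·y = 1739/168.
AᵀA·[p, q]ᵀ = Aᵀy becomes [[142, 5]; [5, 12973/28224]]·[p, q]ᵀ = [298, 1739/168]ᵀ.
det = 142·(12973/28224) − 5² = 568283/14112.
p = (298·(12973/28224) − 5·(1739/168))/(568283/14112) = 1202597/568283; q = (142·(1739/168) − 5·298)/(568283/14112) = -284088/568283.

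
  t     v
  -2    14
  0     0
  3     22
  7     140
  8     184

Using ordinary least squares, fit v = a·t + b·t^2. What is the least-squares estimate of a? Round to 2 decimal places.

a = -1.36

Compute the Gram sums: Σt·t = 126, Σt·t^2 = 874, Σt^2·t^2 = 6594.
Right-hand side: Σt·v = 2490, Σt^2·v = 18890.
det = 126·6594 − 874² = 66968.
a = (2490·6594 − 874·18890)/66968 = -11350/8371; b = (126·18890 − 874·2490)/66968 = 25485/8371.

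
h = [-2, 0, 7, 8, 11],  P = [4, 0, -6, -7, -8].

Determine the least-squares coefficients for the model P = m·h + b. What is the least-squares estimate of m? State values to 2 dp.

m = -0.92

Entries of AᵀA: Σh·h = 238, Σh = 24, Σ1 = 5.
For AᵀP: Σh·P = -194, ΣP = -17.
AᵀA·[m, b]ᵀ = AᵀP becomes [[238, 24]; [24, 5]]·[m, b]ᵀ = [-194, -17]ᵀ.
Determinant 238·5 − 24² = 614.
m = ((-194)·5 − 24·(-17))/614 = -281/307; b = (238·(-17) − 24·(-194))/614 = 305/307.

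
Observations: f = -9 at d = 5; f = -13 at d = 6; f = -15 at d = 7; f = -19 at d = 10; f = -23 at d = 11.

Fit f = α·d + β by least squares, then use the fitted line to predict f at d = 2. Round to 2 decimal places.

The normal equations are: 331·α + 39·β = -671;  39·α + 5·β = -79.
Determinant 331·5 − 39² = 134.
α = ((-671)·5 − 39·(-79))/134 = -137/67; β = (331·(-79) − 39·(-671))/134 = 10/67.
At d = 2: f̂ = (-137/67)·(2) + (10/67)·(1) = -264/67.

f̂ = -3.94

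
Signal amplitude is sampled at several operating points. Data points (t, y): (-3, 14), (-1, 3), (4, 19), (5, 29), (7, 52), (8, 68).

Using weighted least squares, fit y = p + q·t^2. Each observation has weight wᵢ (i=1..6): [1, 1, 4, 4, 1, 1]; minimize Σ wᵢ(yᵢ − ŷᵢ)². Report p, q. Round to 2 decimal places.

The normal system XᵀWX·[p, q]ᵀ = XᵀWy is [[12, 287]; [287, 10103]]·[p, q]ᵀ = [329, 11145]ᵀ.
Eliminating q: 10103·(row 1) − 287·(row 2) gives 38867·p = 10103·329 − 287·11145 = 125272, so p = 125272/38867.
Then q = (11145 − 287·(125272/38867))/10103 = 39317/38867.

p = 3.22, q = 1.01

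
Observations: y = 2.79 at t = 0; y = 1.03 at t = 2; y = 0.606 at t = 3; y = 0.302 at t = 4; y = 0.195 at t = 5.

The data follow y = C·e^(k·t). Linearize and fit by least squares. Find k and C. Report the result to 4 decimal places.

Linearized form: ln y = k·t + ln C. From the 5 transformed points,
XᵀX = [[54.0000, 14.0000]; [14.0000, 5]], rhs = [-14.4066, -2.2774]ᵀ  (here Σt = 14.0000, Σ(t)² = 54.0000, Σln y = -2.2774, Σt·ln y = -14.4066).
Slope k = (n·Σt·ln y − Σt·Σln y)/(n·Σ(t)² − (Σt)²) = (5·-14.4066 − 14.0000·-2.2774)/74.0000 = -0.54257; ln C = (Σln y − k·Σt)/n = 1.06372, so C = exp(1.06372) = 2.89712.

k = -0.5426, C = 2.8971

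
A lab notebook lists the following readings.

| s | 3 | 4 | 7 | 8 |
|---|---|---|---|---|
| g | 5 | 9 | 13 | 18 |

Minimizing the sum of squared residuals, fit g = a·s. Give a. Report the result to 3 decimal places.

a = 2.072

Setting ∂/∂a … = 0 gives: 138·a = 286.
Hence a = 286 / 138 ≈ 2.07246.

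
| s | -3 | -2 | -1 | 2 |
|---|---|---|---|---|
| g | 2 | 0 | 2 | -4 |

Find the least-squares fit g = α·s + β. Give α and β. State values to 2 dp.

α = -1.14, β = -1.14

With design matrix A, AᵀA = [[18, -4]; [-4, 4]] and Aᵀg = [-16, 0]ᵀ.
Eliminating β: 4·(row 1) − (-4)·(row 2) gives 56·α = 4·(-16) − (-4)·0 = -64, so α = -8/7.
Then β = (0 − (-4)·(-8/7))/4 = -8/7.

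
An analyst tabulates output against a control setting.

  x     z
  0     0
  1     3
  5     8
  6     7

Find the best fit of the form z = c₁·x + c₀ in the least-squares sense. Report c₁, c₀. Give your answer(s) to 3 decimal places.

Entries of MᵀM: Σx·x = 62, Σx = 12, Σ1 = 4.
For Mᵀz: Σx·z = 85, Σz = 18.
Normal equations: [[62, 12]; [12, 4]]·[c₁, c₀]ᵀ = [85, 18]ᵀ.
Eliminating c₀: 4·(row 1) − 12·(row 2) gives 104·c₁ = 4·85 − 12·18 = 124, so c₁ = 31/26.
Then c₀ = (18 − 12·(31/26))/4 = 12/13.

c₁ = 1.192, c₀ = 0.923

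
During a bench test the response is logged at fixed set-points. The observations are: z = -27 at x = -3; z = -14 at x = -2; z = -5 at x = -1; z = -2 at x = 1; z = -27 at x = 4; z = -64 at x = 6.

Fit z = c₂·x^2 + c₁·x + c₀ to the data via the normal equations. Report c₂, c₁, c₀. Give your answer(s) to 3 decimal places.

Compute the Gram sums: Σx^2·x^2 = 1651, Σx^2·x = 245, Σx^2 = 67, Σx·x = 67, Σx = 5, Σ1 = 6.
And Σx^2·z = -3042, Σx·z = -380, Σz = -139.
So MᵀM·[c₂, c₁, c₀]ᵀ = Mᵀz: [[1651, 245, 67]; [245, 67, 5]; [67, 5, 6]]·[c₂, c₁, c₀]ᵀ = [-3042, -380, -139]ᵀ.
Solving the 3×3 system (Gaussian elimination) gives c₂ = -130919/62832, c₁ = 129985/62832, c₀ = -125/77.

c₂ = -2.084, c₁ = 2.069, c₀ = -1.623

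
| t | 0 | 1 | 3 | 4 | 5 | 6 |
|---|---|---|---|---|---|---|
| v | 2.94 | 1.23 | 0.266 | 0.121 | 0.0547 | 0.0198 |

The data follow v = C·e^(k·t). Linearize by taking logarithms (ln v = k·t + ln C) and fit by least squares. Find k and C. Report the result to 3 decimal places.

With ln vᵢ as the transformed response and tᵢ as the regressor:
Σt = 19.0000, Σ(t)² = 87.0000, Σln v = -8.9788, Σt·ln v = -50.2755.
Equations: 87.0000·k + 19.0000·ln C = -50.2755;  19.0000·k + 6·ln C = -8.9788.
Δ = 87.0000·6 − (19.0000)² = 161.0000; k = (-50.2755·6 − 19.0000·-8.9788)/161.0000 = -0.81402, ln C = (87.0000·-8.9788 − 19.0000·-50.2755)/161.0000 = 1.08126, so C = exp(1.08126) = 2.94838.

k = -0.814, C = 2.948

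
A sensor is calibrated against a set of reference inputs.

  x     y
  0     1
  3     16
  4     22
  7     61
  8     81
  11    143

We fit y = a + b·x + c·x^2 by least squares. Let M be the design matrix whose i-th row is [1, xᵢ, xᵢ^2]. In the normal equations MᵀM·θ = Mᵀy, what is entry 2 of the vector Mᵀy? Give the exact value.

Entry 2 ↔ basis x, so (Mᵀy)_{2} = Σᵢ (x)·yᵢ = (0)·(1) + (3)·(16) + (4)·(22) + (7)·(61) + (8)·(81) + (11)·(143) = 2784.

2784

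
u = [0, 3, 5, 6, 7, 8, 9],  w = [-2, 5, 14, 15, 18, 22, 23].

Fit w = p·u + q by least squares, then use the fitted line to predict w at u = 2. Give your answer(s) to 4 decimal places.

ŵ = 3.5743

The normal equations are: 264·p + 38·q = 684;  38·p + 7·q = 95.
(Σu·u = 264, Σu = 38, Σ1 = 7, Σu·w = 684, Σw = 95.)
det = 264·7 − 38² = 404.
p = (684·7 − 38·95)/404 = 589/202; q = (264·95 − 38·684)/404 = -228/101.
At u = 2: ŵ = (589/202)·(2) + (-228/101)·(1) = 361/101.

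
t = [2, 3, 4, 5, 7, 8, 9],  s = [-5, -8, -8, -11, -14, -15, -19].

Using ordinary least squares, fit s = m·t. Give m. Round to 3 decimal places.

m = -2.056

Normal-equation sums: Σt·t = 248.
For Mᵀs: Σt·s = -510.
MᵀM·[m]ᵀ = Mᵀs becomes [[248]]·[m]ᵀ = [-510]ᵀ.
Hence m = -510 / 248 ≈ -2.05645.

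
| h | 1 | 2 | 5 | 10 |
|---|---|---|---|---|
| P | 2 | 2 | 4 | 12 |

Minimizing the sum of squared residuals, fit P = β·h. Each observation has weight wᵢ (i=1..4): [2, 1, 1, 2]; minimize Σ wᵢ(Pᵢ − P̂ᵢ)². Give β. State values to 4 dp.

β = 1.1602

Setting ∂/∂β … = 0 gives: 231·β = 268.
Hence β = 268 / 231 ≈ 1.16017.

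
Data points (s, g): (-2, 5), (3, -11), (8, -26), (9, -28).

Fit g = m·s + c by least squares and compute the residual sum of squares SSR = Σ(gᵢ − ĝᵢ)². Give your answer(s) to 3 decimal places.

SSR = 0.948

Compute the Gram sums: Σs·s = 158, Σs = 18, Σ1 = 4.
Right-hand side: Σs·g = -503, Σg = -60.
Normal equations: [[158, 18]; [18, 4]]·[m, c]ᵀ = [-503, -60]ᵀ.
Δ = 158·4 − 18² = 308.
m = ((-503)·4 − 18·(-60))/308 = -233/77; c = (158·(-60) − 18·(-503))/308 = -213/154.
Residuals: 51/154, -83/154, -9/22, 95/154; SSR = 73/77.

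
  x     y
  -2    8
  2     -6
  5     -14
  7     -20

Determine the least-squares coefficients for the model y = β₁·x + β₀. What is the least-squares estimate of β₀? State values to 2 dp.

β₀ = 1.26

From the data, Σx·x = 82, Σx = 12, Σ1 = 4.
Moment sums: Σx·y = -238, Σy = -32.
Normal equations: [[82, 12]; [12, 4]]·[β₁, β₀]ᵀ = [-238, -32]ᵀ.
Δ = 82·4 − 12² = 184.
β₁ = ((-238)·4 − 12·(-32))/184 = -71/23; β₀ = (82·(-32) − 12·(-238))/184 = 29/23.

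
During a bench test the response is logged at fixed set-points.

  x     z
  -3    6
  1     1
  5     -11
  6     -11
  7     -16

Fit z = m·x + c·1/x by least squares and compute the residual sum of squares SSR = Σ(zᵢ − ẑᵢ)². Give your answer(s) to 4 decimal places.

Normal-equation sums: Σx·x = 120, Σx·1/x = 5, Σ1/x·1/x = 52889/44100.
Moment sums: Σx·z = -250, Σ1/x·z = -1537/210.
MᵀM·[m, c]ᵀ = Mᵀz becomes [[120, 5]; [5, 52889/44100]]·[m, c]ᵀ = [-250, -1537/210]ᵀ.
det = 120·(52889/44100) − 5² = 87403/735.
m = ((-250)·(52889/44100) − 5·(-1537/210))/(87403/735) = -580420/262209; c = (120·(-1537/210) − 5·(-250))/(87403/735) = 273210/87403.
Residuals: 35068/87403, 22999/262209, -146125/262209, 153872/87403, -249494/262209; SSR = 1175726/262209.

SSR = 4.4839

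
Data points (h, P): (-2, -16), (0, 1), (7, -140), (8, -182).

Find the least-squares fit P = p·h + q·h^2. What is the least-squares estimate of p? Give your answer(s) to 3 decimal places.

The normal equations are: 117·p + 847·q = -2404;  847·p + 6513·q = -18572.
Determinant 117·6513 − 847² = 44612.
p = ((-2404)·6513 − 847·(-18572))/44612 = 18308/11153; q = (117·(-18572) − 847·(-2404))/44612 = -34184/11153.

p = 1.642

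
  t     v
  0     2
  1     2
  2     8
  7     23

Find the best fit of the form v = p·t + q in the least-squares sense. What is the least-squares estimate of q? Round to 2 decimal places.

q = 0.86

With design matrix X, XᵀX = [[54, 10]; [10, 4]] and Xᵀv = [179, 35]ᵀ.
Eliminating q: 4·(row 1) − 10·(row 2) gives 116·p = 4·179 − 10·35 = 366, so p = 183/58.
Then q = (35 − 10·(183/58))/4 = 25/29.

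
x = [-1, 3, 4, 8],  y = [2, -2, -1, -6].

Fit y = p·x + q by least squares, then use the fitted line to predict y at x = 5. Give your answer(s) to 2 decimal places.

The normal system MᵀM·[p, q]ᵀ = Mᵀy is [[90, 14]; [14, 4]]·[p, q]ᵀ = [-60, -7]ᵀ.
Δ = 90·4 − 14² = 164.
p = ((-60)·4 − 14·(-7))/164 = -71/82; q = (90·(-7) − 14·(-60))/164 = 105/82.
At x = 5: ŷ = (-71/82)·(5) + (105/82)·(1) = -125/41.

ŷ = -3.05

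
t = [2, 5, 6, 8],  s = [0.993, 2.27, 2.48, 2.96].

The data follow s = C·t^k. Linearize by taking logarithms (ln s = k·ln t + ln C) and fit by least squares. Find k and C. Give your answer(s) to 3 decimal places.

k = 0.806, C = 0.582

Let Y = ln s. Fitting Y = k·ln t + ln C by least squares:
Σln t = 6.1738, Σ(ln t)² = 10.6052, Σln s = 2.8062, Σln t·ln s = 5.1985.
Equations: 10.6052·k + 6.1738·ln C = 5.1985;  6.1738·k + 4·ln C = 2.8062.
Solving (det = 4.3053): k = 0.80577, ln C = -0.54211, so C = exp(-0.54211) = 0.58152.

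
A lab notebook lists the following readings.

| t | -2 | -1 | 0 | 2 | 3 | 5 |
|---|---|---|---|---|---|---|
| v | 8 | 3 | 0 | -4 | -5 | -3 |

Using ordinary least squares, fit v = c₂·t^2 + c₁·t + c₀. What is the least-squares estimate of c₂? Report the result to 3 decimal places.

Entries of XᵀX: Σt^2·t^2 = 739, Σt^2·t = 151, Σt^2 = 43, Σt·t = 43, Σt = 7, Σ1 = 6.
Moment sums: Σt^2·v = -101, Σt·v = -57, Σv = -1.
Row-reducing yields c₂ = 161/330, c₁ = -199/66, c₀ = -8/55.

c₂ = 0.488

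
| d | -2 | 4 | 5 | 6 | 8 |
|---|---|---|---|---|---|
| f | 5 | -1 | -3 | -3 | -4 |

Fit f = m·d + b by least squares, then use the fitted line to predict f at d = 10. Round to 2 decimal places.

The normal system MᵀM·[m, b]ᵀ = Mᵀf is [[145, 21]; [21, 5]]·[m, b]ᵀ = [-79, -6]ᵀ.
Eliminating b: 5·(row 1) − 21·(row 2) gives 284·m = 5·(-79) − 21·(-6) = -269, so m = -269/284.
Then b = ((-6) − 21·(-269/284))/5 = 789/284.
At d = 10: f̂ = (-269/284)·(10) + (789/284)·(1) = -1901/284.

f̂ = -6.69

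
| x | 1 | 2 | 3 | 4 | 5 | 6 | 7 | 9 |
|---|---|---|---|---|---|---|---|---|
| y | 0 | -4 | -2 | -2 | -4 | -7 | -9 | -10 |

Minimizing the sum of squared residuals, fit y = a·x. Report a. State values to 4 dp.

a = -1.0724

AᵀA·[a]ᵀ = Aᵀy reads: 221·a = -237.
(Σx·x = 221, Σx·y = -237.)
a = (-237)/221 = -1.0724.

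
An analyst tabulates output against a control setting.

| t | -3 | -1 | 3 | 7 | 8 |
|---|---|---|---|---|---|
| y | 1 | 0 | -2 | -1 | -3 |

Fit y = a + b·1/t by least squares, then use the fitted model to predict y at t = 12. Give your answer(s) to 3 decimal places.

Compute the Gram sums: Σ1 = 5, Σ1/t = -41/56, Σ1/t·1/t = 35513/28224.
For Xᵀy: Σy = -5, Σ1/t·y = -85/56.
So XᵀX·[a, b]ᵀ = Xᵀy: [[5, -41/56]; [-41/56, 35513/28224]]·[a, b]ᵀ = [-5, -85/56]ᵀ.
Determinant 5·(35513/28224) − (-41/56)² = 40609/7056.
a = ((-5)·(35513/28224) − (-41/56)·(-85/56))/(40609/7056) = -104465/81218; b = (5·(-85/56) − (-41/56)·(-5))/(40609/7056) = -79380/40609.
At t = 12: ŷ = (-104465/81218)·(1) + (-79380/40609)·(1/12) = -117695/81218.

ŷ = -1.449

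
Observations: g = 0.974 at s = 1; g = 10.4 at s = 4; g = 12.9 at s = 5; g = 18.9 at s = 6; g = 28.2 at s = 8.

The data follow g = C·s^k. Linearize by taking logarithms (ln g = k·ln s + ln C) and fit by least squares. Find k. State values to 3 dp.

Let Y = ln g. Fitting Y = k·ln s + ln C by least squares:
AᵀA = [[12.0466, 6.8669]; [6.8669, 5]], rhs = [19.5723, 11.1512]ᵀ  (here Σln s = 6.8669, Σ(ln s)² = 12.0466, Σln g = 11.1512, Σln s·ln g = 19.5723).
Δ = 12.0466·5 − (6.8669)² = 13.0781; k = (19.5723·5 − 6.8669·11.1512)/13.0781 = 1.62770, ln C = (12.0466·11.1512 − 6.8669·19.5723)/13.0781 = -0.00523.

k = 1.628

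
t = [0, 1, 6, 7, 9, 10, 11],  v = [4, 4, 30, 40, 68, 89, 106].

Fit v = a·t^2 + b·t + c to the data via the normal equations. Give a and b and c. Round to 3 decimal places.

a = 1.028, b = -2.024, c = 4.462

Entries of MᵀM: Σt^2·t^2 = 34900, Σt^2·t = 3620, Σt^2 = 388, Σt·t = 388, Σt = 44, Σ1 = 7.
Moment sums: Σt^2·v = 30278, Σt·v = 3132, Σv = 341.
MᵀM·[a, b, c]ᵀ = Mᵀv becomes [[34900, 3620, 388]; [3620, 388, 44]; [388, 44, 7]]·[a, b, c]ᵀ = [30278, 3132, 341]ᵀ.
Row-reducing yields a = 2245/2184, b = -4421/2184, c = 58/13.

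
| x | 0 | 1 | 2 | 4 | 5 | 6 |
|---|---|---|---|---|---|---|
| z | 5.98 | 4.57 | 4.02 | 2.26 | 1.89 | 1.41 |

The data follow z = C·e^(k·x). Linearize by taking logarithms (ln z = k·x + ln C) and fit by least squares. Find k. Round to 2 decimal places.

Linearized form: ln z = k·x + ln C. From the 6 transformed points,
Σx = 18.0000, Σ(x)² = 82.0000, Σln z = 6.4947, Σx·ln z = 12.8080.
Normal system: [[82.0000, 18.0000]; [18.0000, 6]]·[k, ln C]ᵀ = [12.8080, 6.4947]ᵀ.
Slope k = (n·Σx·ln z − Σx·Σln z)/(n·Σ(x)² − (Σx)²) = (6·12.8080 − 18.0000·6.4947)/168.0000 = -0.23844; ln C = (Σln z − k·Σx)/n = 1.79777.

k = -0.24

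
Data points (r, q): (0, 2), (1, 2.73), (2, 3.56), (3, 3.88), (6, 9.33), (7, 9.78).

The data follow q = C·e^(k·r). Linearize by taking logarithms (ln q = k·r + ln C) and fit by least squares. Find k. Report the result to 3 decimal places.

Taking logs, ln q = k·r + ln C, so regress ln q on r.
AᵀA = [[99.0000, 19.0000]; [19.0000, 6]], rhs = [36.9731, 8.8366]ᵀ  (here Σr = 19.0000, Σ(r)² = 99.0000, Σln q = 8.8366, Σr·ln q = 36.9731).
Solving (det = 233.0000): k = 0.23151, ln C = 0.73964.

k = 0.232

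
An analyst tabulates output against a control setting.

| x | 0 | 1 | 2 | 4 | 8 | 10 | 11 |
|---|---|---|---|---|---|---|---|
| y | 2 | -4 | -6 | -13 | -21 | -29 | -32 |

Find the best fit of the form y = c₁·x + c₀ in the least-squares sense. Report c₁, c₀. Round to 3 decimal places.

With design matrix A, AᵀA = [[306, 36]; [36, 7]] and Aᵀy = [-878, -103]ᵀ.
Determinant 306·7 − 36² = 846.
c₁ = ((-878)·7 − 36·(-103))/846 = -1219/423; c₀ = (306·(-103) − 36·(-878))/846 = 5/47.

c₁ = -2.882, c₀ = 0.106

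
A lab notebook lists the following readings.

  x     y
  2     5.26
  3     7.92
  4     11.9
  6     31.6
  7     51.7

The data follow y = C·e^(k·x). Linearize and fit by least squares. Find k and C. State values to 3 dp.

k = 0.460, C = 2.008

Linearized form: ln y = k·x + ln C. From the 5 transformed points,
AᵀA = [[114.0000, 22.0000]; [22.0000, 5]], rhs = [67.7717, 13.6047]ᵀ  (here Σx = 22.0000, Σ(x)² = 114.0000, Σln y = 13.6047, Σx·ln y = 67.7717).
Δ = 114.0000·5 − (22.0000)² = 86.0000; k = (67.7717·5 − 22.0000·13.6047)/86.0000 = 0.45995, ln C = (114.0000·13.6047 − 22.0000·67.7717)/86.0000 = 0.69715, so C = exp(0.69715) = 2.00802.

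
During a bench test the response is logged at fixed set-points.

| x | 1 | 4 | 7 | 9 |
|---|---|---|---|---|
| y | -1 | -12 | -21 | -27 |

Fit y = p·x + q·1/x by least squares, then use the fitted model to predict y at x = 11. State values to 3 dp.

Forming MᵀM = [[147, 4]; [4, 69553/63504]] and Mᵀy = [-439, -10]ᵀ gives MᵀM·[p, q]ᵀ = Mᵀy.
det = 147·(69553/63504) − 4² = 62641/432.
p = ((-439)·(69553/63504) − 4·(-10))/(62641/432) = -27993607/9208227; q = (147·(-10) − 4·(-439))/(62641/432) = 123552/62641.
At x = 11: ŷ = (-27993607/9208227)·(11) + (123552/62641)·(1/11) = -306278573/9208227.

ŷ = -33.261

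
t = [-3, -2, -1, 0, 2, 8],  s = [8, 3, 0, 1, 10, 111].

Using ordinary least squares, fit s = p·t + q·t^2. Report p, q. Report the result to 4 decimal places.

p = 1.7846, q = 1.5117

The normal system AᵀA·[p, q]ᵀ = Aᵀs is [[82, 484]; [484, 4210]]·[p, q]ᵀ = [878, 7228]ᵀ.
Eliminating q: 4210·(row 1) − 484·(row 2) gives 110964·p = 4210·878 − 484·7228 = 198028, so p = 49507/27741.
Then q = (7228 − 484·(49507/27741))/4210 = 41936/27741.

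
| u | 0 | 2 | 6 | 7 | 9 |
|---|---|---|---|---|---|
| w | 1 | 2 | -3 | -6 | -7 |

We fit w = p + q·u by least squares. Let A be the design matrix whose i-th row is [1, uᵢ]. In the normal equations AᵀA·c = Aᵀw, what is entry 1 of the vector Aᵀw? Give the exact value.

-13

Entry 1 ↔ basis 1, so (Aᵀw)_{1} = Σᵢ wᵢ = (1)·(1) + (1)·(2) + (1)·(-3) + (1)·(-6) + (1)·(-7) = -13.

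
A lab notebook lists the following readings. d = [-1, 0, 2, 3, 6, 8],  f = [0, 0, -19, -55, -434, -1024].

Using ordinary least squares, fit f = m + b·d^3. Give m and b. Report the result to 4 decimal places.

Normal-equation sums: Σ1 = 6, Σd^3 = 762, Σd^3·d^3 = 309594.
Right-hand side: Σf = -1532, Σd^3·f = -619669.
So AᵀA·[m, b]ᵀ = Aᵀf: [[6, 762]; [762, 309594]]·[m, b]ᵀ = [-1532, -619669]ᵀ.
Δ = 6·309594 − 762² = 1276920.
m = ((-1532)·309594 − 762·(-619669))/1276920 = -23447/14188; b = (6·(-619669) − 762·(-1532))/1276920 = -85021/42564.

m = -1.6526, b = -1.9975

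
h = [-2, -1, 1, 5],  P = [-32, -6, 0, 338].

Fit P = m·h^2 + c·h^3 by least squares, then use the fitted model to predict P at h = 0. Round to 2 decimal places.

P̂ = 0.00

Setting ∂/∂m … = 0 gives: 643·m + 3093·c = 8316;  3093·m + 15691·c = 42512.
(Σh^2·h^2 = 643, Σh^2·h^3 = 3093, Σh^3·h^3 = 15691, Σh^2·P = 8316, Σh^3·P = 42512.)
Δ = 643·15691 − 3093² = 522664.
m = (8316·15691 − 3093·42512)/522664 = -250815/130666; c = (643·42512 − 3093·8316)/522664 = 403457/130666.
At h = 0: P̂ = (-250815/130666)·(0) + (403457/130666)·(0) = 0.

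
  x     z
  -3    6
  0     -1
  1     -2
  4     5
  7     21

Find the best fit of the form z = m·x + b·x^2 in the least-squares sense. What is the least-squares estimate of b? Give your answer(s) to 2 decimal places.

b = 0.52

MᵀM·[m, b]ᵀ = Mᵀz reads: 75·m + 381·b = 147;  381·m + 2739·b = 1161.
(Σx·x = 75, Σx·x^2 = 381, Σx^2·x^2 = 2739, Σx·z = 147, Σx^2·z = 1161.)
det = 75·2739 − 381² = 60264.
m = (147·2739 − 381·1161)/60264 = -1103/1674; b = (75·1161 − 381·147)/60264 = 863/1674.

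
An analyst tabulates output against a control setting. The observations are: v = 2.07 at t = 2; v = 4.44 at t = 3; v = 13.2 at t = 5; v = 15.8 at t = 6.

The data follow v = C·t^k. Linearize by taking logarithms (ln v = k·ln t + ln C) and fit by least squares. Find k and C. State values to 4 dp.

With ln vᵢ as the transformed response and ln tᵢ as the regressor:
Sums: Σln t = 5.1930, Σ(ln t)² = 7.4881, Σln v = 7.5584, Σln t·ln v = 11.2399.
Normal system: [[7.4881, 5.1930]; [5.1930, 4]]·[k, ln C]ᵀ = [11.2399, 7.5584]ᵀ.
Solving (det = 2.9856): k = 1.91222, ln C = -0.59292, so C = exp(-0.59292) = 0.55271.

k = 1.9122, C = 0.5527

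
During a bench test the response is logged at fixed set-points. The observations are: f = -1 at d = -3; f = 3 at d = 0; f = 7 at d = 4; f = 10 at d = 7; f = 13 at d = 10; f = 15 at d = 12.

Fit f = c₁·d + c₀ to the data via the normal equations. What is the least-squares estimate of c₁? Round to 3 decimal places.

The normal equations are: 318·c₁ + 30·c₀ = 411;  30·c₁ + 6·c₀ = 47.
Eliminating c₀: 6·(row 1) − 30·(row 2) gives 1008·c₁ = 6·411 − 30·47 = 1056, so c₁ = 22/21.
Then c₀ = (47 − 30·(22/21))/6 = 109/42.

c₁ = 1.048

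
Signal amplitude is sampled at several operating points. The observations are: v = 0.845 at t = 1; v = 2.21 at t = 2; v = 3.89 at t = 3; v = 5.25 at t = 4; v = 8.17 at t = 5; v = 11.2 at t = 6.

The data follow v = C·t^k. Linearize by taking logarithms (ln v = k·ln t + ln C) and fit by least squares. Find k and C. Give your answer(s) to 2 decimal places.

Let Y = ln v. Fitting Y = k·ln t + ln C by least squares:
AᵀA = [[9.4099, 6.5793]; [6.5793, 6]], rhs = [12.0501, 8.1576]ᵀ  (here Σln t = 6.5793, Σ(ln t)² = 9.4099, Σln v = 8.1576, Σln t·ln v = 12.0501).
Solving (det = 13.1729): k = 1.41426, ln C = -0.19120, so C = exp(-0.19120) = 0.82597.

k = 1.41, C = 0.83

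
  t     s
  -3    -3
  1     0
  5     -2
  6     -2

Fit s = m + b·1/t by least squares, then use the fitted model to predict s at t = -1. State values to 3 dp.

ŝ = -4.613

Compute the Gram sums: Σ1 = 4, Σ1/t = 31/30, Σ1/t·1/t = 1061/900.
Right-hand side: Σs = -7, Σ1/t·s = 4/15.
MᵀM·[m, b]ᵀ = Mᵀs becomes [[4, 31/30]; [31/30, 1061/900]]·[m, b]ᵀ = [-7, 4/15]ᵀ.
Eliminating b: (1061/900)·(row 1) − (31/30)·(row 2) gives (3283/900)·m = (1061/900)·(-7) − (31/30)·(4/15) = -307/36, so m = -7675/3283.
Then b = ((4/15) − (31/30)·(-7675/3283))/(1061/900) = 7470/3283.
At t = -1: ŝ = (-7675/3283)·(1) + (7470/3283)·(-1) = -15145/3283.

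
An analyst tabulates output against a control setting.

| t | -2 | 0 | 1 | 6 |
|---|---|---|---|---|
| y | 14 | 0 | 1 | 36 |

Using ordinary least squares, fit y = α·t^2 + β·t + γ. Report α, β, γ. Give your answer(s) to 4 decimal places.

Entries of AᵀA: Σt^2·t^2 = 1313, Σt^2·t = 209, Σt^2 = 41, Σt·t = 41, Σt = 5, Σ1 = 4.
Right-hand side: Σt^2·y = 1353, Σt·y = 189, Σy = 51.
Normal equations: [[1313, 209, 41]; [209, 41, 5]; [41, 5, 4]]·[α, β, γ]ᵀ = [1353, 189, 51]ᵀ.
Solving the 3×3 system (Gaussian elimination) gives α = 3031/2046, β = -6385/2046, γ = 500/341.

α = 1.4814, β = -3.1207, γ = 1.4663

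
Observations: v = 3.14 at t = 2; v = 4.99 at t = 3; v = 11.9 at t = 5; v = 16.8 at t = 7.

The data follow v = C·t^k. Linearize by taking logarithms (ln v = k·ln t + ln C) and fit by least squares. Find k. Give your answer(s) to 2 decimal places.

Let Y = ln v. Fitting Y = k·ln t + ln C by least squares:
AᵀA = [[8.0643, 5.3471]; [5.3471, 4]], rhs = [12.0350, 8.0496]ᵀ  (here Σln t = 5.3471, Σ(ln t)² = 8.0643, Σln v = 8.0496, Σln t·ln v = 12.0350).
Δ = 8.0643·4 − (5.3471)² = 3.6655; k = (12.0350·4 − 5.3471·8.0496)/3.6655 = 1.39088, ln C = (8.0643·8.0496 − 5.3471·12.0350)/3.6655 = 0.15309.

k = 1.39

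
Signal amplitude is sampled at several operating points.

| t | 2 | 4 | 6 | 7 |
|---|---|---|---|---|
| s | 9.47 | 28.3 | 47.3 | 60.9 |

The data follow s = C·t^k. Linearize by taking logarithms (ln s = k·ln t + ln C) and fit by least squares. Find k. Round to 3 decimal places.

k = 1.472

With ln sᵢ as the transformed response and ln tᵢ as the regressor:
AᵀA = [[9.3992, 5.8171]; [5.8171, 4]], rhs = [21.0986, 13.5567]ᵀ  (here Σln t = 5.8171, Σ(ln t)² = 9.3992, Σln s = 13.5567, Σln t·ln s = 21.0986).
Solving (det = 3.7582): k = 1.47238, ln C = 1.24794.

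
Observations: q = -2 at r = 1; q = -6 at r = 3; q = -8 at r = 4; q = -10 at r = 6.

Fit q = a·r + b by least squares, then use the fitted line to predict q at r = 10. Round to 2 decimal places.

q̂ = -17.00

Setting ∂/∂a … = 0 gives: 62·a + 14·b = -112;  14·a + 4·b = -26.
(Σr·r = 62, Σr = 14, Σ1 = 4, Σr·q = -112, Σq = -26.)
Determinant 62·4 − 14² = 52.
a = ((-112)·4 − 14·(-26))/52 = -21/13; b = (62·(-26) − 14·(-112))/52 = -11/13.
At r = 10: q̂ = (-21/13)·(10) + (-11/13)·(1) = -17.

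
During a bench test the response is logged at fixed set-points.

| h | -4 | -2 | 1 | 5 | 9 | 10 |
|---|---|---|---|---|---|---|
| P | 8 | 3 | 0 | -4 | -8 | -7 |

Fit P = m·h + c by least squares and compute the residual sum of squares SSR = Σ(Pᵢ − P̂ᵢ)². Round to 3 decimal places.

With design matrix X, XᵀX = [[227, 19]; [19, 6]] and XᵀP = [-200, -8]ᵀ.
Δ = 227·6 − 19² = 1001.
m = ((-200)·6 − 19·(-8))/1001 = -1048/1001; c = (227·(-8) − 19·(-200))/1001 = 1984/1001.
Residuals: 1832/1001, -1077/1001, -72/77, -68/91, -80/143, 1489/1001; SSR = 8474/1001.

SSR = 8.466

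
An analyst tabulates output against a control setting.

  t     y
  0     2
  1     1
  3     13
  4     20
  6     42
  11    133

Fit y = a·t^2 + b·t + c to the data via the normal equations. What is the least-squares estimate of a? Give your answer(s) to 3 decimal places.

a = 1.034

Setting ∂/∂a … = 0 gives: 16275·a + 1639·b + 183·c = 18043;  1639·a + 183·b + 25·c = 1835;  183·a + 25·b + 6·c = 211.
Inverting the 3×3 Gram matrix, [a, b, c]ᵀ = [38635/37376, 23615/37376, 18813/18688]ᵀ.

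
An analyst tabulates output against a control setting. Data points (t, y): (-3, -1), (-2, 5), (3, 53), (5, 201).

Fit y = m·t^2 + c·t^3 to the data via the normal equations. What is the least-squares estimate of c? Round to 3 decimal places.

Setting ∂/∂m … = 0 gives: 803·m + 3093·c = 5513;  3093·m + 17147·c = 26543.
(Σt^2·t^2 = 803, Σt^2·t^3 = 3093, Σt^3·t^3 = 17147, Σt^2·y = 5513, Σt^3·y = 26543.)
det = 803·17147 − 3093² = 4202392.
m = (5513·17147 − 3093·26543)/4202392 = 1554239/525299; c = (803·26543 − 3093·5513)/4202392 = 532790/525299.

c = 1.014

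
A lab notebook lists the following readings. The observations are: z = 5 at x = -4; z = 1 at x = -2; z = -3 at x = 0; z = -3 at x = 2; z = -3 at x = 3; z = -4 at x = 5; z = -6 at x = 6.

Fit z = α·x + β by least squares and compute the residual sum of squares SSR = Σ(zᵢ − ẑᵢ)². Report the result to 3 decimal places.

SSR = 11.364

Compute the Gram sums: Σx·x = 94, Σx = 10, Σ1 = 7.
And Σx·z = -93, Σz = -13.
AᵀA·[α, β]ᵀ = Aᵀz becomes [[94, 10]; [10, 7]]·[α, β]ᵀ = [-93, -13]ᵀ.
Eliminating β: 7·(row 1) − 10·(row 2) gives 558·α = 7·(-93) − 10·(-13) = -521, so α = -521/558.
Then β = ((-13) − 10·(-521/558))/7 = -146/279.
Residuals: 499/279, -32/93, -691/279, -170/279, 181/558, 665/558, 35/279; SSR = 6341/558.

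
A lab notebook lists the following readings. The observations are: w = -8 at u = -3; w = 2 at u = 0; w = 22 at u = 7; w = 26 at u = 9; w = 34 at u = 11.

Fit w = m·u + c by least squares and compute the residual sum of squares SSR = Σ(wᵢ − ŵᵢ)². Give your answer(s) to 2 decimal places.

SSR = 3.60

The normal system XᵀX·[m, c]ᵀ = Xᵀw is [[260, 24]; [24, 5]]·[m, c]ᵀ = [786, 76]ᵀ.
Eliminating c: 5·(row 1) − 24·(row 2) gives 724·m = 5·786 − 24·76 = 2106, so m = 1053/362.
Then c = (76 − 24·(1053/362))/5 = 224/181.
Residuals: -185/362, 138/181, 145/362, -513/362, 277/362; SSR = 651/181.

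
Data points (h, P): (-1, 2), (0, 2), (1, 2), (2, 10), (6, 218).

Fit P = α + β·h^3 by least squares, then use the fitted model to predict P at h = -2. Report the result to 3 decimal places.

P̂ = -5.997

Entries of MᵀM: Σ1 = 5, Σh^3 = 224, Σh^3·h^3 = 46722.
And ΣP = 234, Σh^3·P = 47168.
So MᵀM·[α, β]ᵀ = MᵀP: [[5, 224]; [224, 46722]]·[α, β]ᵀ = [234, 47168]ᵀ.
Δ = 5·46722 − 224² = 183434.
α = (234·46722 − 224·47168)/183434 = 183658/91717; β = (5·47168 − 224·234)/183434 = 91712/91717.
At h = -2: P̂ = (183658/91717)·(1) + (91712/91717)·(-8) = -550038/91717.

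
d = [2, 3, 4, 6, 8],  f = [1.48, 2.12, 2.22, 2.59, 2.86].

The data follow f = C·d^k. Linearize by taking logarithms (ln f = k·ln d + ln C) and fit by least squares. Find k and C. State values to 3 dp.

k = 0.443, C = 1.179

Let Y = ln f. Fitting Y = k·ln d + ln C by least squares:
AᵀA = [[11.1437, 7.0493]; [7.0493, 5]], rhs = [6.0931, 3.9434]ᵀ  (here Σln d = 7.0493, Σ(ln d)² = 11.1437, Σln f = 3.9434, Σln d·ln f = 6.0931).
Slope k = (n·Σln d·ln f − Σln d·Σln f)/(n·Σ(ln d)² − (Σln d)²) = (5·6.0931 − 7.0493·3.9434)/6.0265 = 0.44257; ln C = (Σln f − k·Σln d)/n = 0.16473, so C = exp(0.16473) = 1.17907.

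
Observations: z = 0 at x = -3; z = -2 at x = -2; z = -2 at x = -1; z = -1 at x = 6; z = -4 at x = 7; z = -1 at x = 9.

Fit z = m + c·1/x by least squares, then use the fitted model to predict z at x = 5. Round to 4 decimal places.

ẑ = -1.7481

The normal system AᵀA·[m, c]ᵀ = Aᵀz is [[6, -89/63]; [-89/63, 11285/7938]]·[m, c]ᵀ = [-10, 271/126]ᵀ.
Determinant 6·(11285/7938) − (-89/63)² = 25934/3969.
m = ((-10)·(11285/7938) − (-89/63)·(271/126))/(25934/3969) = -88731/51868; c = (6·(271/126) − (-89/63)·(-10))/(25934/3969) = -4851/25934.
At x = 5: ẑ = (-88731/51868)·(1) + (-4851/25934)·(1/5) = -453357/259340.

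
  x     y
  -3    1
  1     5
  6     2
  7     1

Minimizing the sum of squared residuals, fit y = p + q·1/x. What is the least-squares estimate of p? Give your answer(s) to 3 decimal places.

p = 1.469

Entries of AᵀA: Σ1 = 4, Σ1/x = 41/42, Σ1/x·1/x = 2045/1764.
Right-hand side: Σy = 9, Σ1/x·y = 36/7.
So AᵀA·[p, q]ᵀ = Aᵀy: [[4, 41/42]; [41/42, 2045/1764]]·[p, q]ᵀ = [9, 36/7]ᵀ.
Eliminating q: (2045/1764)·(row 1) − (41/42)·(row 2) gives (6499/1764)·p = (2045/1764)·9 − (41/42)·(36/7) = 1061/196, so p = 9549/6499.
Then q = ((36/7) − (41/42)·(9549/6499))/(2045/1764) = 20790/6499.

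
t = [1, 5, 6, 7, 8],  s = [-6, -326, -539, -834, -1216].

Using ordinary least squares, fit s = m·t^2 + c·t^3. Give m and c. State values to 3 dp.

m = -3.030, c = -1.996

The normal equations are: 8419·m + 60477·c = -146250;  60477·m + 442075·c = -1065834.
det = 8419·442075 − 60477² = 64361896.
m = ((-146250)·442075 − 60477·(-1065834))/64361896 = -48756483/16090474; c = (8419·(-1065834) − 60477·(-146250))/64361896 = -32123799/16090474.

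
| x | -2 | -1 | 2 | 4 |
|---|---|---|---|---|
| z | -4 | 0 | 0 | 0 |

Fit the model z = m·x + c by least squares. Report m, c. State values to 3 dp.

Entries of MᵀM: Σx·x = 25, Σx = 3, Σ1 = 4.
And Σx·z = 8, Σz = -4.
Normal equations: [[25, 3]; [3, 4]]·[m, c]ᵀ = [8, -4]ᵀ.
Eliminating c: 4·(row 1) − 3·(row 2) gives 91·m = 4·8 − 3·(-4) = 44, so m = 44/91.
Then c = ((-4) − 3·(44/91))/4 = -124/91.

m = 0.484, c = -1.363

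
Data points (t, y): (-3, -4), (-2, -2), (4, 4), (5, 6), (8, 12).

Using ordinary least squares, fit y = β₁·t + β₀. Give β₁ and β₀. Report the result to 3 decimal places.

β₁ = 1.341, β₀ = -0.018

From the data, Σt·t = 118, Σt = 12, Σ1 = 5.
And Σt·y = 158, Σy = 16.
XᵀX·[β₁, β₀]ᵀ = Xᵀy becomes [[118, 12]; [12, 5]]·[β₁, β₀]ᵀ = [158, 16]ᵀ.
Δ = 118·5 − 12² = 446.
β₁ = (158·5 − 12·16)/446 = 299/223; β₀ = (118·16 − 12·158)/446 = -4/223.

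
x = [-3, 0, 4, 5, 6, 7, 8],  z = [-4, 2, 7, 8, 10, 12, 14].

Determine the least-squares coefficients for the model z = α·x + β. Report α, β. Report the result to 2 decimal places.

Compute the Gram sums: Σx·x = 199, Σx = 27, Σ1 = 7.
And Σx·z = 336, Σz = 49.
Δ = 199·7 − 27² = 664.
α = (336·7 − 27·49)/664 = 1029/664; β = (199·49 − 27·336)/664 = 679/664.

α = 1.55, β = 1.02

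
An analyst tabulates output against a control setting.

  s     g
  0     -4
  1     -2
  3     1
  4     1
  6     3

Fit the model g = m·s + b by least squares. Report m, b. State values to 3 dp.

m = 1.132, b = -3.368

From the data, Σs·s = 62, Σs = 14, Σ1 = 5.
Right-hand side: Σs·g = 23, Σg = -1.
Δ = 62·5 − 14² = 114.
m = (23·5 − 14·(-1))/114 = 43/38; b = (62·(-1) − 14·23)/114 = -64/19.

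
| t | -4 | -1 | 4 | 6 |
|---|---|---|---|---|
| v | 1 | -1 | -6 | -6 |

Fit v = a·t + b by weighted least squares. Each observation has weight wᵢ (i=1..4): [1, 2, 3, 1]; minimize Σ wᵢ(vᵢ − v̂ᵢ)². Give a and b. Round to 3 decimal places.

a = -0.825, b = -2.158

Sums needed: Σwᵢ·t·t = 102, Σwᵢ·t = 12, Σwᵢ·1 = 7.
Right-hand side: Σwᵢ·t·v = -110, Σwᵢ·v = -25.
So MᵀWM·[a, b]ᵀ = MᵀWv: [[102, 12]; [12, 7]]·[a, b]ᵀ = [-110, -25]ᵀ.
Determinant 102·7 − 12² = 570.
a = ((-110)·7 − 12·(-25))/570 = -47/57; b = (102·(-25) − 12·(-110))/570 = -41/19.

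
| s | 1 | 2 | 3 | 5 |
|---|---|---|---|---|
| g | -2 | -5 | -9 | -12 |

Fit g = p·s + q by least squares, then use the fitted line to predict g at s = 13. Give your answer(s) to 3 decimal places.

ĝ = -32.771

Forming AᵀA = [[39, 11]; [11, 4]] and Aᵀg = [-99, -28]ᵀ gives AᵀA·[p, q]ᵀ = Aᵀg.
Eliminating q: 4·(row 1) − 11·(row 2) gives 35·p = 4·(-99) − 11·(-28) = -88, so p = -88/35.
Then q = ((-28) − 11·(-88/35))/4 = -3/35.
At s = 13: ĝ = (-88/35)·(13) + (-3/35)·(1) = -1147/35.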